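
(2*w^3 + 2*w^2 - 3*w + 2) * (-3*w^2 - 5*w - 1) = -6*w^5 - 16*w^4 - 3*w^3 + 7*w^2 - 7*w - 2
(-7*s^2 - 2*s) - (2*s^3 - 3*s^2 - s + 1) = -2*s^3 - 4*s^2 - s - 1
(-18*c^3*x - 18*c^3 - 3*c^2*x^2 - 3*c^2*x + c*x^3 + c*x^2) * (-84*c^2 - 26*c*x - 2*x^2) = 1512*c^5*x + 1512*c^5 + 720*c^4*x^2 + 720*c^4*x + 30*c^3*x^3 + 30*c^3*x^2 - 20*c^2*x^4 - 20*c^2*x^3 - 2*c*x^5 - 2*c*x^4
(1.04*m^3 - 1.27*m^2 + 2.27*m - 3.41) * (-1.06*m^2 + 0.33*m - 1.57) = -1.1024*m^5 + 1.6894*m^4 - 4.4581*m^3 + 6.3576*m^2 - 4.6892*m + 5.3537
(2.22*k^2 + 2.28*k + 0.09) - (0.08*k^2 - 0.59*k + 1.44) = 2.14*k^2 + 2.87*k - 1.35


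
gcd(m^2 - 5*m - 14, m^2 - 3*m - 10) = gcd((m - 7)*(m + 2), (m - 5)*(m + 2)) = m + 2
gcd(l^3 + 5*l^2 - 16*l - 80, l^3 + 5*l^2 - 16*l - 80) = l^3 + 5*l^2 - 16*l - 80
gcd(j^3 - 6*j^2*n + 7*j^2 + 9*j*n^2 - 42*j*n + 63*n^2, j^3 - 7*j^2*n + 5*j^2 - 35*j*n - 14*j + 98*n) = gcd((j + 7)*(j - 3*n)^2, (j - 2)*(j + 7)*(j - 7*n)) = j + 7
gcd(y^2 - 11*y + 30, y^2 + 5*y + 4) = 1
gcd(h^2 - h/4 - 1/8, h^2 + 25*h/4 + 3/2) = h + 1/4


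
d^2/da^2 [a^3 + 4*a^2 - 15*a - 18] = 6*a + 8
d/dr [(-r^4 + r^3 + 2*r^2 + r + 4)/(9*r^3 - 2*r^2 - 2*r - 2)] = (-9*r^6 + 4*r^5 - 14*r^4 - 14*r^3 - 116*r^2 + 8*r + 6)/(81*r^6 - 36*r^5 - 32*r^4 - 28*r^3 + 12*r^2 + 8*r + 4)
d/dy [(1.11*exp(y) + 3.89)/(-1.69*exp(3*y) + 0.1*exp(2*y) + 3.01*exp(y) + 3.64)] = (3.7518*exp(3*y) + 19.6113*exp(2*y) - 0.778*exp(y) - 7.6685)*exp(y)/(2.8561*exp(6*y) - 0.338*exp(5*y) - 10.1638*exp(4*y) - 11.7012*exp(3*y) + 9.7881*exp(2*y) + 21.9128*exp(y) + 13.2496)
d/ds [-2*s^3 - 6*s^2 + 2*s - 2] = -6*s^2 - 12*s + 2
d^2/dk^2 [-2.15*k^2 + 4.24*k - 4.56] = -4.30000000000000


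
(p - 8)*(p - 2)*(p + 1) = p^3 - 9*p^2 + 6*p + 16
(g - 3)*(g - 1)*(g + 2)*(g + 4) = g^4 + 2*g^3 - 13*g^2 - 14*g + 24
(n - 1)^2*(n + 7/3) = n^3 + n^2/3 - 11*n/3 + 7/3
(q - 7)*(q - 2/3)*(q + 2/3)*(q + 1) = q^4 - 6*q^3 - 67*q^2/9 + 8*q/3 + 28/9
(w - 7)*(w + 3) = w^2 - 4*w - 21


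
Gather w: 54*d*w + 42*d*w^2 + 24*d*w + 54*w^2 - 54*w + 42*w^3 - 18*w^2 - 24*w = 42*w^3 + w^2*(42*d + 36) + w*(78*d - 78)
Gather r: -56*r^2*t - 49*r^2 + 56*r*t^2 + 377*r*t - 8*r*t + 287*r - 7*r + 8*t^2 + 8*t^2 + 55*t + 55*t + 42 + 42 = r^2*(-56*t - 49) + r*(56*t^2 + 369*t + 280) + 16*t^2 + 110*t + 84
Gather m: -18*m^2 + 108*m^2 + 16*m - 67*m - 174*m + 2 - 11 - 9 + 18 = 90*m^2 - 225*m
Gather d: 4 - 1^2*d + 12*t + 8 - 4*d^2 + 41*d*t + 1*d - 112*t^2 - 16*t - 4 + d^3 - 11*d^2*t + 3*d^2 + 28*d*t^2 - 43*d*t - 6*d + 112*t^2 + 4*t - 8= d^3 + d^2*(-11*t - 1) + d*(28*t^2 - 2*t - 6)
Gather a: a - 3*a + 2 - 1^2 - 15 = -2*a - 14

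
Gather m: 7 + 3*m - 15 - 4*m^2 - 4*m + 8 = -4*m^2 - m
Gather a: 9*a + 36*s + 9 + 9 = 9*a + 36*s + 18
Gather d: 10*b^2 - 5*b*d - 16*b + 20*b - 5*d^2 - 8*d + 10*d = 10*b^2 + 4*b - 5*d^2 + d*(2 - 5*b)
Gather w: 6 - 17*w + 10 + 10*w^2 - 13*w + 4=10*w^2 - 30*w + 20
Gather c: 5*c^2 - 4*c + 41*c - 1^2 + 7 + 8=5*c^2 + 37*c + 14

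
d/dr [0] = 0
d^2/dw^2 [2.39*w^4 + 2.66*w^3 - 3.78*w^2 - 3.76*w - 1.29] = 28.68*w^2 + 15.96*w - 7.56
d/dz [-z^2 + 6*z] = 6 - 2*z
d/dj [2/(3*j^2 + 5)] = -12*j/(3*j^2 + 5)^2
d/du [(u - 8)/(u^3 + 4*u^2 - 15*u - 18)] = (u^3 + 4*u^2 - 15*u - (u - 8)*(3*u^2 + 8*u - 15) - 18)/(u^3 + 4*u^2 - 15*u - 18)^2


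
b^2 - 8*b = b*(b - 8)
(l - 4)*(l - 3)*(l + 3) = l^3 - 4*l^2 - 9*l + 36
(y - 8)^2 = y^2 - 16*y + 64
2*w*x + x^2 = x*(2*w + x)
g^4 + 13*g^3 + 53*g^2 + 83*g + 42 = (g + 1)*(g + 2)*(g + 3)*(g + 7)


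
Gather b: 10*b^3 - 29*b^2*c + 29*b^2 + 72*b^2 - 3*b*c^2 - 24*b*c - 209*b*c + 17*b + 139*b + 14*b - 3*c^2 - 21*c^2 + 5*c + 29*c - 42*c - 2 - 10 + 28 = 10*b^3 + b^2*(101 - 29*c) + b*(-3*c^2 - 233*c + 170) - 24*c^2 - 8*c + 16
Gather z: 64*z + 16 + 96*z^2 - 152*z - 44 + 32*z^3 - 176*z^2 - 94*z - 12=32*z^3 - 80*z^2 - 182*z - 40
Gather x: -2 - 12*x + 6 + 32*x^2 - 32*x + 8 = 32*x^2 - 44*x + 12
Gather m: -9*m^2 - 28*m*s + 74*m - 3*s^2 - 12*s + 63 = -9*m^2 + m*(74 - 28*s) - 3*s^2 - 12*s + 63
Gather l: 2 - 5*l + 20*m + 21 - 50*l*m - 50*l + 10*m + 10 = l*(-50*m - 55) + 30*m + 33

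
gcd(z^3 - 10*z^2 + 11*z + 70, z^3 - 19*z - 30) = z^2 - 3*z - 10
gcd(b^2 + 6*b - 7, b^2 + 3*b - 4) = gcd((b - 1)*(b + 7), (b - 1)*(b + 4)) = b - 1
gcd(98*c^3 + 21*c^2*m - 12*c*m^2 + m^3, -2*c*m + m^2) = 1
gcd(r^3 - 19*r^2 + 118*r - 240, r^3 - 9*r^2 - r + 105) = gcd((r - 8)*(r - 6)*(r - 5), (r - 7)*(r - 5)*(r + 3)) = r - 5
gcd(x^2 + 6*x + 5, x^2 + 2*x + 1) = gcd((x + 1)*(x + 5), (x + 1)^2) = x + 1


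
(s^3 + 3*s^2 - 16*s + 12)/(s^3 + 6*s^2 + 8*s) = (s^3 + 3*s^2 - 16*s + 12)/(s*(s^2 + 6*s + 8))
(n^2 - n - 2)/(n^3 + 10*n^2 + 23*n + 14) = (n - 2)/(n^2 + 9*n + 14)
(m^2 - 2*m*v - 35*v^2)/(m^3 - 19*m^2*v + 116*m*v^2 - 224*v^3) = (m + 5*v)/(m^2 - 12*m*v + 32*v^2)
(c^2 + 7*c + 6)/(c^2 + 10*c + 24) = (c + 1)/(c + 4)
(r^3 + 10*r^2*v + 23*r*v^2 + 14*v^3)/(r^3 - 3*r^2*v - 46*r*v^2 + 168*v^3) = (r^2 + 3*r*v + 2*v^2)/(r^2 - 10*r*v + 24*v^2)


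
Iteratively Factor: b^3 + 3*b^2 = (b)*(b^2 + 3*b) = b*(b + 3)*(b)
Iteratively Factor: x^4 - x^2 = (x - 1)*(x^3 + x^2) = x*(x - 1)*(x^2 + x) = x*(x - 1)*(x + 1)*(x)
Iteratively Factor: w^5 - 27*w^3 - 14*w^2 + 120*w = (w + 3)*(w^4 - 3*w^3 - 18*w^2 + 40*w) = w*(w + 3)*(w^3 - 3*w^2 - 18*w + 40) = w*(w - 2)*(w + 3)*(w^2 - w - 20) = w*(w - 5)*(w - 2)*(w + 3)*(w + 4)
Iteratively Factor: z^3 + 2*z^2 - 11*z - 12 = (z + 1)*(z^2 + z - 12) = (z - 3)*(z + 1)*(z + 4)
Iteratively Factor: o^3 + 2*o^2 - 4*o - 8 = (o + 2)*(o^2 - 4) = (o + 2)^2*(o - 2)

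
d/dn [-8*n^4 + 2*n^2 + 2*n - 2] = -32*n^3 + 4*n + 2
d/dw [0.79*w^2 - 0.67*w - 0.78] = 1.58*w - 0.67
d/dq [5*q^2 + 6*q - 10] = 10*q + 6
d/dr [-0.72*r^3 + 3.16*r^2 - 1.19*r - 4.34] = -2.16*r^2 + 6.32*r - 1.19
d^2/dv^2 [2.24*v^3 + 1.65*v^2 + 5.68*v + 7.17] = 13.44*v + 3.3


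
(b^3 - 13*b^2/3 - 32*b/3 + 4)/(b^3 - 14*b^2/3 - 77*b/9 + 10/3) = 3*(b + 2)/(3*b + 5)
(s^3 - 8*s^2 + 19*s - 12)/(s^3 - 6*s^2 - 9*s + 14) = (s^2 - 7*s + 12)/(s^2 - 5*s - 14)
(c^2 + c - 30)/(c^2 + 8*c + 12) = (c - 5)/(c + 2)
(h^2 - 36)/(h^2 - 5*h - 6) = (h + 6)/(h + 1)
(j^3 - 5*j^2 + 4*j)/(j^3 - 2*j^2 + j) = (j - 4)/(j - 1)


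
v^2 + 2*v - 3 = (v - 1)*(v + 3)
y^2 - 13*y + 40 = (y - 8)*(y - 5)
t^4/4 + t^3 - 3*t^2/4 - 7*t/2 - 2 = (t/4 + 1)*(t - 2)*(t + 1)^2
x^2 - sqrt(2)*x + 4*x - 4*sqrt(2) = (x + 4)*(x - sqrt(2))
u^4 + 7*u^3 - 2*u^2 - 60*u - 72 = (u - 3)*(u + 2)^2*(u + 6)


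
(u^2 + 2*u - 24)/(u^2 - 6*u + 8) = (u + 6)/(u - 2)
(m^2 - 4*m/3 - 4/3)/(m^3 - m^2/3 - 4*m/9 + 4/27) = 9*(m - 2)/(9*m^2 - 9*m + 2)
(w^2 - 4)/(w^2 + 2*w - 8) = (w + 2)/(w + 4)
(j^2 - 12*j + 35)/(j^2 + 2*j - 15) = (j^2 - 12*j + 35)/(j^2 + 2*j - 15)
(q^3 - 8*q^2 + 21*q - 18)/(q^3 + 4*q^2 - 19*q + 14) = (q^2 - 6*q + 9)/(q^2 + 6*q - 7)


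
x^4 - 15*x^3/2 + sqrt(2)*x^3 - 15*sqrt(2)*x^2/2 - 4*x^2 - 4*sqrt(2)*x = x*(x - 8)*(x + 1/2)*(x + sqrt(2))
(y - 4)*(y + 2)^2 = y^3 - 12*y - 16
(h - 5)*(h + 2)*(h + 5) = h^3 + 2*h^2 - 25*h - 50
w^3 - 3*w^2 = w^2*(w - 3)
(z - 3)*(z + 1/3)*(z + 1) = z^3 - 5*z^2/3 - 11*z/3 - 1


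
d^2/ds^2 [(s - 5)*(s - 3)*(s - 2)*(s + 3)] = 12*s^2 - 42*s + 2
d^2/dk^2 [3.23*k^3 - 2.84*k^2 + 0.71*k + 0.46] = 19.38*k - 5.68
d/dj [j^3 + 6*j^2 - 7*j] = 3*j^2 + 12*j - 7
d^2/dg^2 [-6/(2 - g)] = 12/(g - 2)^3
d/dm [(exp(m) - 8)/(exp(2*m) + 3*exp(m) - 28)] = (-(exp(m) - 8)*(2*exp(m) + 3) + exp(2*m) + 3*exp(m) - 28)*exp(m)/(exp(2*m) + 3*exp(m) - 28)^2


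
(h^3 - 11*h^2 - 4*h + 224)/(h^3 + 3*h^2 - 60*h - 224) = (h - 7)/(h + 7)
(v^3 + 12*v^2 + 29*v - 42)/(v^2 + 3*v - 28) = (v^2 + 5*v - 6)/(v - 4)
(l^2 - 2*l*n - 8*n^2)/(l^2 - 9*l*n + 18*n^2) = (l^2 - 2*l*n - 8*n^2)/(l^2 - 9*l*n + 18*n^2)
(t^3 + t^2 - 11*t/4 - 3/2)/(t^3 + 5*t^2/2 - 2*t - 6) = (t + 1/2)/(t + 2)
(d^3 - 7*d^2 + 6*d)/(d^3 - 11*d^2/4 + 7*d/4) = 4*(d - 6)/(4*d - 7)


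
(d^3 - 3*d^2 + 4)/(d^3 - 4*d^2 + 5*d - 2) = (d^2 - d - 2)/(d^2 - 2*d + 1)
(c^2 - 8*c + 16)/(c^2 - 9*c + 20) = (c - 4)/(c - 5)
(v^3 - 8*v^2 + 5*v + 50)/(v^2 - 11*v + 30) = (v^2 - 3*v - 10)/(v - 6)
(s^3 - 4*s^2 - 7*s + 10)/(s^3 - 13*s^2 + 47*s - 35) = (s + 2)/(s - 7)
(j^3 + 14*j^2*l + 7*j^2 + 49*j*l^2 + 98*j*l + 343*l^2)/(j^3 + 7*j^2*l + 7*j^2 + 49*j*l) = (j + 7*l)/j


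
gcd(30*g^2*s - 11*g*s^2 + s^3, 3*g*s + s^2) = s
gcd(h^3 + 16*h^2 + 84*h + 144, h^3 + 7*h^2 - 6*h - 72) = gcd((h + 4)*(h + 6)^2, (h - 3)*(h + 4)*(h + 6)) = h^2 + 10*h + 24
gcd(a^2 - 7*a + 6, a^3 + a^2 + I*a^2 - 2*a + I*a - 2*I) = a - 1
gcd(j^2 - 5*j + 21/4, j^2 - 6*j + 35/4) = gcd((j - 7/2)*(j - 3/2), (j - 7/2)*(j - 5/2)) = j - 7/2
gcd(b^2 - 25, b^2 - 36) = 1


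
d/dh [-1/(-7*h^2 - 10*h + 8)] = 2*(-7*h - 5)/(7*h^2 + 10*h - 8)^2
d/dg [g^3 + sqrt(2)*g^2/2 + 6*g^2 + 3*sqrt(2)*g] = 3*g^2 + sqrt(2)*g + 12*g + 3*sqrt(2)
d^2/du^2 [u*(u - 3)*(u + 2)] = 6*u - 2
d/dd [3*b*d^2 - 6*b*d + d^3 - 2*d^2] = 6*b*d - 6*b + 3*d^2 - 4*d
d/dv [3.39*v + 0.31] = 3.39000000000000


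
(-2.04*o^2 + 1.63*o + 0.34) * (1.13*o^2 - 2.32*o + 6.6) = -2.3052*o^4 + 6.5747*o^3 - 16.8614*o^2 + 9.9692*o + 2.244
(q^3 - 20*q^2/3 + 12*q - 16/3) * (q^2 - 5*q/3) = q^5 - 25*q^4/3 + 208*q^3/9 - 76*q^2/3 + 80*q/9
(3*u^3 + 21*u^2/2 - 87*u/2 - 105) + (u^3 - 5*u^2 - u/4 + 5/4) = 4*u^3 + 11*u^2/2 - 175*u/4 - 415/4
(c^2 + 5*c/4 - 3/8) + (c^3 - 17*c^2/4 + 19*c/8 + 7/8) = c^3 - 13*c^2/4 + 29*c/8 + 1/2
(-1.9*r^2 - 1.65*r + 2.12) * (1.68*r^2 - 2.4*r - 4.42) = -3.192*r^4 + 1.788*r^3 + 15.9196*r^2 + 2.205*r - 9.3704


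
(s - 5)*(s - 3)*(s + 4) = s^3 - 4*s^2 - 17*s + 60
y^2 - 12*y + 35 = (y - 7)*(y - 5)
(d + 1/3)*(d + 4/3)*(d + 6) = d^3 + 23*d^2/3 + 94*d/9 + 8/3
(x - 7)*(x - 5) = x^2 - 12*x + 35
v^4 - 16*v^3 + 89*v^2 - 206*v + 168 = (v - 7)*(v - 4)*(v - 3)*(v - 2)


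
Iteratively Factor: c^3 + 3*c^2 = (c)*(c^2 + 3*c) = c*(c + 3)*(c)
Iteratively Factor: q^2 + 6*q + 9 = (q + 3)*(q + 3)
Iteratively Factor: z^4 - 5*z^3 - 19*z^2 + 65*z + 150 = (z - 5)*(z^3 - 19*z - 30) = (z - 5)*(z + 3)*(z^2 - 3*z - 10) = (z - 5)^2*(z + 3)*(z + 2)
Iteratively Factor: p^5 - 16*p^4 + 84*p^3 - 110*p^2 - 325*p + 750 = (p + 2)*(p^4 - 18*p^3 + 120*p^2 - 350*p + 375) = (p - 5)*(p + 2)*(p^3 - 13*p^2 + 55*p - 75) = (p - 5)*(p - 3)*(p + 2)*(p^2 - 10*p + 25) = (p - 5)^2*(p - 3)*(p + 2)*(p - 5)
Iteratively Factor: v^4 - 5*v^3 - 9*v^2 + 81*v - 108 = (v - 3)*(v^3 - 2*v^2 - 15*v + 36) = (v - 3)*(v + 4)*(v^2 - 6*v + 9) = (v - 3)^2*(v + 4)*(v - 3)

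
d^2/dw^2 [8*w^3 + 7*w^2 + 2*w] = 48*w + 14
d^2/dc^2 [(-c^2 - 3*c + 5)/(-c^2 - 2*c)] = 2*(c^3 - 15*c^2 - 30*c - 20)/(c^3*(c^3 + 6*c^2 + 12*c + 8))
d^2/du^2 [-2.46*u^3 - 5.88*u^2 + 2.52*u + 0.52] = -14.76*u - 11.76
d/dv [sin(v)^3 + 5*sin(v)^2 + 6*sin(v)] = (3*sin(v)^2 + 10*sin(v) + 6)*cos(v)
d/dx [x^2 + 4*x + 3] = 2*x + 4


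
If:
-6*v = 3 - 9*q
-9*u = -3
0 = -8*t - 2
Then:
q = 2*v/3 + 1/3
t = -1/4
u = 1/3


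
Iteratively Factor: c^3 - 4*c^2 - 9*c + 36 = (c - 3)*(c^2 - c - 12) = (c - 4)*(c - 3)*(c + 3)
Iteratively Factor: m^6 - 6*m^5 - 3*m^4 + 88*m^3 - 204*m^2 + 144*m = (m - 3)*(m^5 - 3*m^4 - 12*m^3 + 52*m^2 - 48*m) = m*(m - 3)*(m^4 - 3*m^3 - 12*m^2 + 52*m - 48) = m*(m - 3)*(m - 2)*(m^3 - m^2 - 14*m + 24) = m*(m - 3)^2*(m - 2)*(m^2 + 2*m - 8) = m*(m - 3)^2*(m - 2)*(m + 4)*(m - 2)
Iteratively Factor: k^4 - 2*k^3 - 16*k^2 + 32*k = (k - 2)*(k^3 - 16*k) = (k - 4)*(k - 2)*(k^2 + 4*k) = k*(k - 4)*(k - 2)*(k + 4)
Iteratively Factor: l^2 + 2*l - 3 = (l + 3)*(l - 1)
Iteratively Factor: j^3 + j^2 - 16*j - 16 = (j + 4)*(j^2 - 3*j - 4) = (j - 4)*(j + 4)*(j + 1)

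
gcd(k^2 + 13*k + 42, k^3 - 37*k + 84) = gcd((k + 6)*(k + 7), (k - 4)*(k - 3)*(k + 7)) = k + 7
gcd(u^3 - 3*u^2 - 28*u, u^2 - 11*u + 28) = u - 7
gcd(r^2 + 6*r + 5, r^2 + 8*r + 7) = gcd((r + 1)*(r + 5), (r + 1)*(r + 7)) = r + 1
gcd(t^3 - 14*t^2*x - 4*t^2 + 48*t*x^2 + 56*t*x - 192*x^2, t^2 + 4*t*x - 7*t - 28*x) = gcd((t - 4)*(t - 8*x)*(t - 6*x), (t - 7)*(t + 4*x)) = 1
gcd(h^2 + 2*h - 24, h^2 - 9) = 1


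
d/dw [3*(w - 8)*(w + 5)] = 6*w - 9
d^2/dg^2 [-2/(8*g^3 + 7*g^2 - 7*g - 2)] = 4*((24*g + 7)*(8*g^3 + 7*g^2 - 7*g - 2) - (24*g^2 + 14*g - 7)^2)/(8*g^3 + 7*g^2 - 7*g - 2)^3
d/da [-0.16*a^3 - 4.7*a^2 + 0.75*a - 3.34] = -0.48*a^2 - 9.4*a + 0.75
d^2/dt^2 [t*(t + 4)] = 2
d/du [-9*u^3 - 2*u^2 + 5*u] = -27*u^2 - 4*u + 5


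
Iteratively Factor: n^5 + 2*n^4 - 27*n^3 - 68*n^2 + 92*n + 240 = (n + 2)*(n^4 - 27*n^2 - 14*n + 120) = (n - 5)*(n + 2)*(n^3 + 5*n^2 - 2*n - 24) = (n - 5)*(n + 2)*(n + 3)*(n^2 + 2*n - 8) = (n - 5)*(n - 2)*(n + 2)*(n + 3)*(n + 4)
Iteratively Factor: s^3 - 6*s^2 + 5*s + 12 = (s - 4)*(s^2 - 2*s - 3) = (s - 4)*(s - 3)*(s + 1)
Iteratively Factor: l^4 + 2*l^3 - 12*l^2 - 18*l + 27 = (l - 1)*(l^3 + 3*l^2 - 9*l - 27) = (l - 1)*(l + 3)*(l^2 - 9) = (l - 1)*(l + 3)^2*(l - 3)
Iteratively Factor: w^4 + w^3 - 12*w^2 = (w)*(w^3 + w^2 - 12*w) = w*(w - 3)*(w^2 + 4*w) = w^2*(w - 3)*(w + 4)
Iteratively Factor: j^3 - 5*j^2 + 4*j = (j)*(j^2 - 5*j + 4) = j*(j - 1)*(j - 4)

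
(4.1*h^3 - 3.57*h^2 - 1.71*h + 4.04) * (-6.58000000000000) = -26.978*h^3 + 23.4906*h^2 + 11.2518*h - 26.5832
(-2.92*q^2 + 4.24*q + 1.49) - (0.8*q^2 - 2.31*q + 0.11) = -3.72*q^2 + 6.55*q + 1.38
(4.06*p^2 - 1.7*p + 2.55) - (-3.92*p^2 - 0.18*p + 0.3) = 7.98*p^2 - 1.52*p + 2.25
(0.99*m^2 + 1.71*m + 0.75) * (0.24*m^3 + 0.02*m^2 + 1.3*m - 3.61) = 0.2376*m^5 + 0.4302*m^4 + 1.5012*m^3 - 1.3359*m^2 - 5.1981*m - 2.7075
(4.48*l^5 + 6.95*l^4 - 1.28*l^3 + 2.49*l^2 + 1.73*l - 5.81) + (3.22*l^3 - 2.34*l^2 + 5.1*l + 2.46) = 4.48*l^5 + 6.95*l^4 + 1.94*l^3 + 0.15*l^2 + 6.83*l - 3.35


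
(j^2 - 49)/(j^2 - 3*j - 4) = (49 - j^2)/(-j^2 + 3*j + 4)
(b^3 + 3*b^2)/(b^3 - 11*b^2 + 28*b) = b*(b + 3)/(b^2 - 11*b + 28)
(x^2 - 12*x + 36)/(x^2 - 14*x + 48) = (x - 6)/(x - 8)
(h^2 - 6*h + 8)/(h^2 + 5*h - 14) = (h - 4)/(h + 7)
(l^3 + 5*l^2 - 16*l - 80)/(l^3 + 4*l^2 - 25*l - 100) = (l - 4)/(l - 5)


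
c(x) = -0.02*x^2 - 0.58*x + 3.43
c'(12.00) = -1.06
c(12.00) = -6.41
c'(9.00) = -0.94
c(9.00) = -3.41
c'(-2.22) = -0.49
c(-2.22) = 4.62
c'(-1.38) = -0.52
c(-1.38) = 4.19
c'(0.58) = -0.60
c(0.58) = 3.09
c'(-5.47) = -0.36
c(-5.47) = 6.00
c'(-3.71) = -0.43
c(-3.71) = 5.31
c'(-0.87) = -0.55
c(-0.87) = 3.92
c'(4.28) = -0.75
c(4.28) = 0.58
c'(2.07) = -0.66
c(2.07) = 2.14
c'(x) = -0.04*x - 0.58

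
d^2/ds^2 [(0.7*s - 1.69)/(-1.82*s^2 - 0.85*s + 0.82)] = (-(0.7*s - 1.69)*(3.64*s + 0.85)*(7.28*s + 1.7) + (7.644*s - 4.9616)*(1.82*s^2 + 0.85*s - 0.82))/(1.82*s^2 + 0.85*s - 0.82)^3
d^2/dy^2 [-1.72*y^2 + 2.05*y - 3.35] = -3.44000000000000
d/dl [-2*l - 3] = -2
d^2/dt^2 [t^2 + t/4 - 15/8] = 2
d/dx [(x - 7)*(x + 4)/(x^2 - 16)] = 3/(x^2 - 8*x + 16)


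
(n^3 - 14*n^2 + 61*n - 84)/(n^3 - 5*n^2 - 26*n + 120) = (n^2 - 10*n + 21)/(n^2 - n - 30)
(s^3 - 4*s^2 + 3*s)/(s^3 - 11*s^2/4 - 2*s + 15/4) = 4*s/(4*s + 5)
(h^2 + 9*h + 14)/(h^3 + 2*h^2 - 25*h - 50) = (h + 7)/(h^2 - 25)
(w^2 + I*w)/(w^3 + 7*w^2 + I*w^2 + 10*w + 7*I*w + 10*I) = w/(w^2 + 7*w + 10)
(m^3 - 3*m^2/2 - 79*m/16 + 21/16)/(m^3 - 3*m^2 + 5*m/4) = (16*m^3 - 24*m^2 - 79*m + 21)/(4*m*(4*m^2 - 12*m + 5))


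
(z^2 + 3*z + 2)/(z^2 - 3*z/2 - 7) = 2*(z + 1)/(2*z - 7)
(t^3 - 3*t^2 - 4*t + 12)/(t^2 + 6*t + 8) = (t^2 - 5*t + 6)/(t + 4)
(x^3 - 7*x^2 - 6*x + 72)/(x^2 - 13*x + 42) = (x^2 - x - 12)/(x - 7)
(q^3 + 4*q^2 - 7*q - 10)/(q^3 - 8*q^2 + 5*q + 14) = (q + 5)/(q - 7)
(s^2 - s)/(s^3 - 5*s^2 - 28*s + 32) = s/(s^2 - 4*s - 32)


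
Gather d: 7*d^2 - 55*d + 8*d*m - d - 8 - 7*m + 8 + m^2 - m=7*d^2 + d*(8*m - 56) + m^2 - 8*m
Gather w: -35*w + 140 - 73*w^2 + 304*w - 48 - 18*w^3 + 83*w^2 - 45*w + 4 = -18*w^3 + 10*w^2 + 224*w + 96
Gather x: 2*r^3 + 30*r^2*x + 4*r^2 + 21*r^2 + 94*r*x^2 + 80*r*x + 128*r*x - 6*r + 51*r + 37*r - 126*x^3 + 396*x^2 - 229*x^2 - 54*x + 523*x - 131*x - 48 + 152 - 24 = 2*r^3 + 25*r^2 + 82*r - 126*x^3 + x^2*(94*r + 167) + x*(30*r^2 + 208*r + 338) + 80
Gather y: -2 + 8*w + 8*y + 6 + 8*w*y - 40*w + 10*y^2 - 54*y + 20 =-32*w + 10*y^2 + y*(8*w - 46) + 24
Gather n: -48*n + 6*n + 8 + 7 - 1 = 14 - 42*n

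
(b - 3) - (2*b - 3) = -b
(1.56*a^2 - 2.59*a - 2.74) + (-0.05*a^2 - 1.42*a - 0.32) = 1.51*a^2 - 4.01*a - 3.06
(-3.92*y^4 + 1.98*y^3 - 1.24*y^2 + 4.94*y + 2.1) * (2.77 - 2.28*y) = 8.9376*y^5 - 15.3728*y^4 + 8.3118*y^3 - 14.698*y^2 + 8.8958*y + 5.817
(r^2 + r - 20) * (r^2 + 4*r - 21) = r^4 + 5*r^3 - 37*r^2 - 101*r + 420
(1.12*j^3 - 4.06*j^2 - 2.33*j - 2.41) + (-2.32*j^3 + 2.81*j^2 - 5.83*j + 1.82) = -1.2*j^3 - 1.25*j^2 - 8.16*j - 0.59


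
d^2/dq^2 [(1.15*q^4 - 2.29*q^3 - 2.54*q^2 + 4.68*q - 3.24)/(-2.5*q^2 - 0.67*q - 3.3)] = (-14.375*q^6 - 11.5575*q^5 - 60.02241*q^4 - 143.420438*q^3 - 124.13286*q^2 + 413.8506*q + 25.465032)/(15.625*q^6 + 12.5625*q^5 + 65.24175*q^4 + 33.465763*q^3 + 86.11911*q^2 + 21.8889*q + 35.937)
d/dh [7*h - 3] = 7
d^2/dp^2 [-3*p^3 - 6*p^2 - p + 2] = -18*p - 12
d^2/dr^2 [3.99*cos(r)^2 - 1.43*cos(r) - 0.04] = 1.43*cos(r) - 7.98*cos(2*r)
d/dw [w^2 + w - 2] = 2*w + 1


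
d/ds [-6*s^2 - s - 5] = -12*s - 1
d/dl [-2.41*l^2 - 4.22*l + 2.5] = -4.82*l - 4.22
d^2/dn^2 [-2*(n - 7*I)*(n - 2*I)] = -4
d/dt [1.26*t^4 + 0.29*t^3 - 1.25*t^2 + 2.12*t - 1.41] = 5.04*t^3 + 0.87*t^2 - 2.5*t + 2.12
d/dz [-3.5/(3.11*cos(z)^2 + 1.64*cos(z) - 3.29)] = -(21.77*cos(z) + 5.74)*sin(z)/(3.11*cos(z)^2 + 1.64*cos(z) - 3.29)^2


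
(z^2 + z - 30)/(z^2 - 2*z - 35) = (-z^2 - z + 30)/(-z^2 + 2*z + 35)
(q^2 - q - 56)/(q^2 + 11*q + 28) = (q - 8)/(q + 4)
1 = 1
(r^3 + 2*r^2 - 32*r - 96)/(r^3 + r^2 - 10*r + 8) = (r^2 - 2*r - 24)/(r^2 - 3*r + 2)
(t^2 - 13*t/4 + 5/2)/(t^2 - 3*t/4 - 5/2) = (4*t - 5)/(4*t + 5)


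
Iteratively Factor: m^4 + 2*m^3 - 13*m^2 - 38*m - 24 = (m + 1)*(m^3 + m^2 - 14*m - 24) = (m + 1)*(m + 2)*(m^2 - m - 12) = (m - 4)*(m + 1)*(m + 2)*(m + 3)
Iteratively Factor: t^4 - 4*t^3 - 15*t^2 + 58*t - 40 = (t - 5)*(t^3 + t^2 - 10*t + 8) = (t - 5)*(t + 4)*(t^2 - 3*t + 2) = (t - 5)*(t - 2)*(t + 4)*(t - 1)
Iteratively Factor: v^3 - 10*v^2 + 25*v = (v - 5)*(v^2 - 5*v) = (v - 5)^2*(v)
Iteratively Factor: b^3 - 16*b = (b)*(b^2 - 16) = b*(b + 4)*(b - 4)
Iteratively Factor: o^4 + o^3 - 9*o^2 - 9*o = (o - 3)*(o^3 + 4*o^2 + 3*o) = o*(o - 3)*(o^2 + 4*o + 3) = o*(o - 3)*(o + 3)*(o + 1)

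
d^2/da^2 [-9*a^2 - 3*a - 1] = -18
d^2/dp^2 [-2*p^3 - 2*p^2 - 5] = -12*p - 4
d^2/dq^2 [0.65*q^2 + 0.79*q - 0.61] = 1.30000000000000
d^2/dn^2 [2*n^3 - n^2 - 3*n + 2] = 12*n - 2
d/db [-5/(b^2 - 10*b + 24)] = 10*(b - 5)/(b^2 - 10*b + 24)^2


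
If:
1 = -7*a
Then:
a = -1/7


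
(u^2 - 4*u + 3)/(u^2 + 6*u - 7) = (u - 3)/(u + 7)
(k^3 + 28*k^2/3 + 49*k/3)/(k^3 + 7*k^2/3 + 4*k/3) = (3*k^2 + 28*k + 49)/(3*k^2 + 7*k + 4)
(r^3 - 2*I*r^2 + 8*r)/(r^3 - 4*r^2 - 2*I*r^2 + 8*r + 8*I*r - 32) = r/(r - 4)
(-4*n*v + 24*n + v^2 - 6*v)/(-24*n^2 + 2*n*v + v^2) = (v - 6)/(6*n + v)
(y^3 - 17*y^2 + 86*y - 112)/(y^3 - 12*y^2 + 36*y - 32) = (y - 7)/(y - 2)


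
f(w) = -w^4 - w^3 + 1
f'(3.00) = -135.00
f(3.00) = -107.00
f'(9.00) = -3159.00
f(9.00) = -7289.00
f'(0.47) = -1.08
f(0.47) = 0.85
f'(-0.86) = 0.33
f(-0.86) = 1.09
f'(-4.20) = 243.43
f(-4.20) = -236.08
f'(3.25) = -169.00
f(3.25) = -144.89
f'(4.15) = -337.56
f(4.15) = -367.09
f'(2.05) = -47.07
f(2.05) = -25.28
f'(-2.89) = 71.49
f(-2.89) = -44.62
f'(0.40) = -0.74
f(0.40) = 0.91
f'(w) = -4*w^3 - 3*w^2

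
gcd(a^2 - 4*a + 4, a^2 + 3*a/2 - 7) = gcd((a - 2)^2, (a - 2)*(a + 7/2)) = a - 2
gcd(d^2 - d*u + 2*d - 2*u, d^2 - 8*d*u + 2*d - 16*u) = d + 2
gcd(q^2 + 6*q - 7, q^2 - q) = q - 1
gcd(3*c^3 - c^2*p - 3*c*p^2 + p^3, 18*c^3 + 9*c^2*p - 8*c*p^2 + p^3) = -3*c^2 - 2*c*p + p^2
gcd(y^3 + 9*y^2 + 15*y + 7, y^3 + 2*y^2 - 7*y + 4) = 1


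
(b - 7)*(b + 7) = b^2 - 49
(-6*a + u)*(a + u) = -6*a^2 - 5*a*u + u^2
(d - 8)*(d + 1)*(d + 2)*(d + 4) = d^4 - d^3 - 42*d^2 - 104*d - 64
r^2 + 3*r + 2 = (r + 1)*(r + 2)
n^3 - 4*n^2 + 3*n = n*(n - 3)*(n - 1)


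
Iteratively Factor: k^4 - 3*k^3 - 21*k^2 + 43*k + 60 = (k + 1)*(k^3 - 4*k^2 - 17*k + 60) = (k - 5)*(k + 1)*(k^2 + k - 12) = (k - 5)*(k + 1)*(k + 4)*(k - 3)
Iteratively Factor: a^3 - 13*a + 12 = (a - 3)*(a^2 + 3*a - 4) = (a - 3)*(a + 4)*(a - 1)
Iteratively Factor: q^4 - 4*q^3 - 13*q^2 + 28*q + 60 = (q + 2)*(q^3 - 6*q^2 - q + 30) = (q + 2)^2*(q^2 - 8*q + 15) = (q - 5)*(q + 2)^2*(q - 3)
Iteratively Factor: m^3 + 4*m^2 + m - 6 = (m - 1)*(m^2 + 5*m + 6) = (m - 1)*(m + 3)*(m + 2)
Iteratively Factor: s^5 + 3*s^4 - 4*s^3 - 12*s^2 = (s)*(s^4 + 3*s^3 - 4*s^2 - 12*s) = s*(s - 2)*(s^3 + 5*s^2 + 6*s) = s*(s - 2)*(s + 2)*(s^2 + 3*s) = s*(s - 2)*(s + 2)*(s + 3)*(s)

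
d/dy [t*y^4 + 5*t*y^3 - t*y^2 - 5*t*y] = t*(4*y^3 + 15*y^2 - 2*y - 5)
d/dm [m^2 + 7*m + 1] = 2*m + 7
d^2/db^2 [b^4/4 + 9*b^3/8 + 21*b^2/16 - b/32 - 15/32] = 3*b^2 + 27*b/4 + 21/8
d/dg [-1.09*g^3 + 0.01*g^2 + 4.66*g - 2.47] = -3.27*g^2 + 0.02*g + 4.66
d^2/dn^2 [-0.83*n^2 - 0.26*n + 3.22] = -1.66000000000000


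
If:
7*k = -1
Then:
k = -1/7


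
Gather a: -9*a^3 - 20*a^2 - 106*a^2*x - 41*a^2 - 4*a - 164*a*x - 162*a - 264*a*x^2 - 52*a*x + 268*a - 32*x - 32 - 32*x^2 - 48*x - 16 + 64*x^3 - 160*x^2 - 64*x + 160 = -9*a^3 + a^2*(-106*x - 61) + a*(-264*x^2 - 216*x + 102) + 64*x^3 - 192*x^2 - 144*x + 112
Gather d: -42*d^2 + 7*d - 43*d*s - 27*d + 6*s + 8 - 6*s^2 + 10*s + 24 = -42*d^2 + d*(-43*s - 20) - 6*s^2 + 16*s + 32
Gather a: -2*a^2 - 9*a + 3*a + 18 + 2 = -2*a^2 - 6*a + 20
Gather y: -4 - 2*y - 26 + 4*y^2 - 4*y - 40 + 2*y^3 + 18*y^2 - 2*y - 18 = 2*y^3 + 22*y^2 - 8*y - 88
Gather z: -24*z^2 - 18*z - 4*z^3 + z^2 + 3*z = -4*z^3 - 23*z^2 - 15*z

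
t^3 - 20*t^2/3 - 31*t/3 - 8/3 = (t - 8)*(t + 1/3)*(t + 1)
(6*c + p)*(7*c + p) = 42*c^2 + 13*c*p + p^2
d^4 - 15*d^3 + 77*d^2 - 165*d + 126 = (d - 7)*(d - 3)^2*(d - 2)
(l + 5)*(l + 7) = l^2 + 12*l + 35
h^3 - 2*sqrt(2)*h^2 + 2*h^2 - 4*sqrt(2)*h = h*(h + 2)*(h - 2*sqrt(2))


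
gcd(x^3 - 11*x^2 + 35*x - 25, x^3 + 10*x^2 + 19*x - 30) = x - 1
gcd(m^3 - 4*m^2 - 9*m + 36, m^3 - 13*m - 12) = m^2 - m - 12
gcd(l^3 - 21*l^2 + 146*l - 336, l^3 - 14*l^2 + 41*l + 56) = l^2 - 15*l + 56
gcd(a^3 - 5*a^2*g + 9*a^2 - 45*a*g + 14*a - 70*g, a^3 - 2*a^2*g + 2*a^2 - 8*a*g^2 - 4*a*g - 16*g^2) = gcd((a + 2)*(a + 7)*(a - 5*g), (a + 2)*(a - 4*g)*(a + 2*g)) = a + 2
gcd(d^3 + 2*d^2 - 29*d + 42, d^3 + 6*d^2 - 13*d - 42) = d^2 + 4*d - 21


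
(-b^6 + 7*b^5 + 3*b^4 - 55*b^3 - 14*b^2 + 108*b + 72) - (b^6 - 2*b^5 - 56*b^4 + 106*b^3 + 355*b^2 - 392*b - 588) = -2*b^6 + 9*b^5 + 59*b^4 - 161*b^3 - 369*b^2 + 500*b + 660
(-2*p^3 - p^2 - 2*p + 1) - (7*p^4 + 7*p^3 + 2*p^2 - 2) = -7*p^4 - 9*p^3 - 3*p^2 - 2*p + 3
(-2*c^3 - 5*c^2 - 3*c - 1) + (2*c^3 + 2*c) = -5*c^2 - c - 1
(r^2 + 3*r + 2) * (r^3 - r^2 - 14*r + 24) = r^5 + 2*r^4 - 15*r^3 - 20*r^2 + 44*r + 48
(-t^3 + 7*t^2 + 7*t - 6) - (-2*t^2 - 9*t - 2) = -t^3 + 9*t^2 + 16*t - 4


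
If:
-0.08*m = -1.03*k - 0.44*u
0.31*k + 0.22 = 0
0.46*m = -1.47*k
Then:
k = -0.71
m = 2.27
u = 2.07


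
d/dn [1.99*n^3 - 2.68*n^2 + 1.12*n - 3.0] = 5.97*n^2 - 5.36*n + 1.12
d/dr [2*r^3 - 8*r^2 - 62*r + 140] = 6*r^2 - 16*r - 62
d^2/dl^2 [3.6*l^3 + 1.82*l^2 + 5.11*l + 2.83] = 21.6*l + 3.64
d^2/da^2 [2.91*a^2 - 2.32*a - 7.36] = 5.82000000000000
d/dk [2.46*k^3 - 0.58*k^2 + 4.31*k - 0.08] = 7.38*k^2 - 1.16*k + 4.31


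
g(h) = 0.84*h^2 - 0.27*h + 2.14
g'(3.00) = 4.77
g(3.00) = 8.89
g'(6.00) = 9.81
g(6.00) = 30.76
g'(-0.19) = -0.59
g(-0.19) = 2.22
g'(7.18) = 11.79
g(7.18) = 43.51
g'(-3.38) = -5.95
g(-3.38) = 12.65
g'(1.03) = 1.46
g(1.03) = 2.75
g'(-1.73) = -3.18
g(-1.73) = 5.12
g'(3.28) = 5.24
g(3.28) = 10.29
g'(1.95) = 3.01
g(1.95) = 4.81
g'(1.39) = 2.07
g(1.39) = 3.39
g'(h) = 1.68*h - 0.27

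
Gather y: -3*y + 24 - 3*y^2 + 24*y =-3*y^2 + 21*y + 24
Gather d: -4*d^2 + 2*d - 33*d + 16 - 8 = -4*d^2 - 31*d + 8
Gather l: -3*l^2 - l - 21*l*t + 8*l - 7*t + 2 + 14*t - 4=-3*l^2 + l*(7 - 21*t) + 7*t - 2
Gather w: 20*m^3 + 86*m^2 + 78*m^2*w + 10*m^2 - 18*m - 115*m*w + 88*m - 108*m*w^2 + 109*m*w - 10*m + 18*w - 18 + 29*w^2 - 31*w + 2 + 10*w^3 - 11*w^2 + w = 20*m^3 + 96*m^2 + 60*m + 10*w^3 + w^2*(18 - 108*m) + w*(78*m^2 - 6*m - 12) - 16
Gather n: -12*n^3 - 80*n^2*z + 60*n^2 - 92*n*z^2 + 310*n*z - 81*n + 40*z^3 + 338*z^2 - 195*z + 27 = -12*n^3 + n^2*(60 - 80*z) + n*(-92*z^2 + 310*z - 81) + 40*z^3 + 338*z^2 - 195*z + 27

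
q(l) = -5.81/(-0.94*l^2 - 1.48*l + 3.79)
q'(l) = -5.81*(1.88*l + 1.48)/(-0.94*l^2 - 1.48*l + 3.79)^2 = (-10.9228*l - 8.5988)/(0.94*l^2 + 1.48*l - 3.79)^2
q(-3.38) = 2.98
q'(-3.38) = 7.47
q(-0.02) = -1.52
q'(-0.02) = -0.57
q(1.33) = -36.58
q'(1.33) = -916.68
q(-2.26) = -2.49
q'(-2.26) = 2.95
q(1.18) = -7.91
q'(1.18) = -39.80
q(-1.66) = -1.59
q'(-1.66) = 0.71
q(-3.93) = 1.18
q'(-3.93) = 1.42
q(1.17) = -7.53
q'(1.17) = -35.90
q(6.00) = 0.15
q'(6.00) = -0.05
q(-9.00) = 0.10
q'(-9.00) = 0.03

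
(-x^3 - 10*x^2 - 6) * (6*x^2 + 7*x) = -6*x^5 - 67*x^4 - 70*x^3 - 36*x^2 - 42*x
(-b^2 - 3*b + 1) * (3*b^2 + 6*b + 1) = -3*b^4 - 15*b^3 - 16*b^2 + 3*b + 1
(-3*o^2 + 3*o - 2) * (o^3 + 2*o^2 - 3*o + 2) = -3*o^5 - 3*o^4 + 13*o^3 - 19*o^2 + 12*o - 4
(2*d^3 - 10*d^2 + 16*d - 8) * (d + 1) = 2*d^4 - 8*d^3 + 6*d^2 + 8*d - 8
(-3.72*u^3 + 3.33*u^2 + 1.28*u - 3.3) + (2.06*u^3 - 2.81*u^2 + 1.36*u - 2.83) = -1.66*u^3 + 0.52*u^2 + 2.64*u - 6.13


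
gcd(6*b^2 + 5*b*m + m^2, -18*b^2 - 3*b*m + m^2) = 3*b + m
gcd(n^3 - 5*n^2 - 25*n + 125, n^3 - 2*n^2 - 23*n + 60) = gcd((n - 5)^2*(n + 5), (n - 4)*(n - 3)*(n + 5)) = n + 5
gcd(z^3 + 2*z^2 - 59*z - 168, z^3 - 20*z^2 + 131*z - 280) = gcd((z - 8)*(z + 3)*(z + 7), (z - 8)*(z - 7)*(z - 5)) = z - 8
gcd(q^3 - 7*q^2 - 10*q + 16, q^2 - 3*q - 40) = q - 8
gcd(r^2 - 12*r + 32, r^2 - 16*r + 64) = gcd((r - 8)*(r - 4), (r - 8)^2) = r - 8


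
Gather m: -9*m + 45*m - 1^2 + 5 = 36*m + 4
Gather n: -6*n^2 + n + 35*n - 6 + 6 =-6*n^2 + 36*n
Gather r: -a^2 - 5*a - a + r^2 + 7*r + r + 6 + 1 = -a^2 - 6*a + r^2 + 8*r + 7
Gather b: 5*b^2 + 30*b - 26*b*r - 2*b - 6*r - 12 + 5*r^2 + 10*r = 5*b^2 + b*(28 - 26*r) + 5*r^2 + 4*r - 12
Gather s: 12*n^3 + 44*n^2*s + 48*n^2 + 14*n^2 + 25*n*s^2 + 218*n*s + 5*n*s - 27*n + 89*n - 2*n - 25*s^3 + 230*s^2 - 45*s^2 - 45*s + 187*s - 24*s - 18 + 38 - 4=12*n^3 + 62*n^2 + 60*n - 25*s^3 + s^2*(25*n + 185) + s*(44*n^2 + 223*n + 118) + 16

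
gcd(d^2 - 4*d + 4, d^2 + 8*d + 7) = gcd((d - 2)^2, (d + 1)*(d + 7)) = 1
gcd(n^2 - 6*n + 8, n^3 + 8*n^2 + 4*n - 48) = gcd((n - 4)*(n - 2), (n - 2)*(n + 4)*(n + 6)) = n - 2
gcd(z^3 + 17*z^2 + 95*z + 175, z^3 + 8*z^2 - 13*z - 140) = z^2 + 12*z + 35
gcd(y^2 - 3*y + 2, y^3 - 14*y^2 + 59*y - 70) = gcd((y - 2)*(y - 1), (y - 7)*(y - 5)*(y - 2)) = y - 2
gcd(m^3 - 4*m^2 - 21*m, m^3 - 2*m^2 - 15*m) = m^2 + 3*m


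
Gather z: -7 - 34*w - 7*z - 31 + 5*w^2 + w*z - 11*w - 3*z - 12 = 5*w^2 - 45*w + z*(w - 10) - 50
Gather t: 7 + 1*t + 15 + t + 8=2*t + 30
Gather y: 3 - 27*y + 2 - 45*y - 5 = -72*y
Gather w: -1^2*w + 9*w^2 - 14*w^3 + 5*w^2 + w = -14*w^3 + 14*w^2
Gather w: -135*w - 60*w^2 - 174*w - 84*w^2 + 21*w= -144*w^2 - 288*w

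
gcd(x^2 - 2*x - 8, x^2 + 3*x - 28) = x - 4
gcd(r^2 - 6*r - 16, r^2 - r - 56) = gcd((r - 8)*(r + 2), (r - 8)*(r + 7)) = r - 8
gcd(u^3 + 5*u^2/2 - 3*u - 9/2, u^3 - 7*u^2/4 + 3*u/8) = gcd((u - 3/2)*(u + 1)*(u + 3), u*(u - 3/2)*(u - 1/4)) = u - 3/2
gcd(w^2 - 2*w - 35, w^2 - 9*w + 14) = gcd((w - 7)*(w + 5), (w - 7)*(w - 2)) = w - 7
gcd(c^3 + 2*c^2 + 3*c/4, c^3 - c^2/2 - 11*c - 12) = c + 3/2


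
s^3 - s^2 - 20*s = s*(s - 5)*(s + 4)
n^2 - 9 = (n - 3)*(n + 3)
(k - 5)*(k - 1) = k^2 - 6*k + 5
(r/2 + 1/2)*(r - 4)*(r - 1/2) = r^3/2 - 7*r^2/4 - 5*r/4 + 1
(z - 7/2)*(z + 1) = z^2 - 5*z/2 - 7/2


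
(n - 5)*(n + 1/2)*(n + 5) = n^3 + n^2/2 - 25*n - 25/2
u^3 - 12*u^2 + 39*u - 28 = (u - 7)*(u - 4)*(u - 1)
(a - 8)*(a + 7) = a^2 - a - 56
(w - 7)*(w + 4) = w^2 - 3*w - 28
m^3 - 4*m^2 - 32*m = m*(m - 8)*(m + 4)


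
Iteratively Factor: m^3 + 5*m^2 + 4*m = (m)*(m^2 + 5*m + 4) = m*(m + 4)*(m + 1)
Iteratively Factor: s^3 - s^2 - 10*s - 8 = (s + 2)*(s^2 - 3*s - 4) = (s + 1)*(s + 2)*(s - 4)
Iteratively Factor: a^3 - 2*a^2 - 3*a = (a)*(a^2 - 2*a - 3) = a*(a + 1)*(a - 3)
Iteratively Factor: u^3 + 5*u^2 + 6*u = (u + 3)*(u^2 + 2*u) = (u + 2)*(u + 3)*(u)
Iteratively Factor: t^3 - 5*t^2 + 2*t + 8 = (t - 2)*(t^2 - 3*t - 4) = (t - 2)*(t + 1)*(t - 4)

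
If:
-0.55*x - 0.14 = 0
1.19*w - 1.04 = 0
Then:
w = 0.87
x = -0.25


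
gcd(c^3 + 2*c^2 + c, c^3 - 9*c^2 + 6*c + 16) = c + 1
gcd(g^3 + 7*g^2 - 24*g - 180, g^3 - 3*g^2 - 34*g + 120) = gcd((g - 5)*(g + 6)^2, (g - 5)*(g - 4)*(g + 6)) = g^2 + g - 30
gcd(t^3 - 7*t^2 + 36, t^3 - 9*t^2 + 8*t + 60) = t^2 - 4*t - 12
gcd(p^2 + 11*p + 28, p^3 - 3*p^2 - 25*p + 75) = 1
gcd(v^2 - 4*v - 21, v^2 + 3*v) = v + 3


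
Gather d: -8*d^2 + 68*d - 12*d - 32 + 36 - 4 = -8*d^2 + 56*d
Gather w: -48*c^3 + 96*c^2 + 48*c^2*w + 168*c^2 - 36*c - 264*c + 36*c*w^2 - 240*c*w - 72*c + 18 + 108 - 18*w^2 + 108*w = -48*c^3 + 264*c^2 - 372*c + w^2*(36*c - 18) + w*(48*c^2 - 240*c + 108) + 126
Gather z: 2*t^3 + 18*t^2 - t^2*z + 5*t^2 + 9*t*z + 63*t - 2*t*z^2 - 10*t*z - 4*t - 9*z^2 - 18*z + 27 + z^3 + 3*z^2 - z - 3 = 2*t^3 + 23*t^2 + 59*t + z^3 + z^2*(-2*t - 6) + z*(-t^2 - t - 19) + 24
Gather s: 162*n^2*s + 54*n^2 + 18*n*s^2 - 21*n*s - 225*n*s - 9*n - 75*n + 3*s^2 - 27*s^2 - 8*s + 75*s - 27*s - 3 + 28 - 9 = 54*n^2 - 84*n + s^2*(18*n - 24) + s*(162*n^2 - 246*n + 40) + 16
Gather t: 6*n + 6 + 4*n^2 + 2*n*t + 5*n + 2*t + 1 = 4*n^2 + 11*n + t*(2*n + 2) + 7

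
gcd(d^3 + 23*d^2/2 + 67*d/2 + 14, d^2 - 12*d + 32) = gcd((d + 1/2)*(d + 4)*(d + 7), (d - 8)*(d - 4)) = 1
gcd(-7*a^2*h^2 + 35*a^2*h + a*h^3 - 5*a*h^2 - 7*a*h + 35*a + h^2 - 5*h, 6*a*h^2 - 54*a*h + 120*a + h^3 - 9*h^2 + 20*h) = h - 5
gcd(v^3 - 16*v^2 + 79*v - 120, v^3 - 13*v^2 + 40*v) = v^2 - 13*v + 40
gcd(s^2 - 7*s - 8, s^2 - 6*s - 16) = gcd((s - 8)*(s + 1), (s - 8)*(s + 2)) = s - 8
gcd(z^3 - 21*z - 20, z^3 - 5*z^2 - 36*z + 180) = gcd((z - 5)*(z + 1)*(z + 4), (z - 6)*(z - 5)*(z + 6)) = z - 5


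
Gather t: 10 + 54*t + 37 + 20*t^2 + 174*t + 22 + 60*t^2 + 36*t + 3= 80*t^2 + 264*t + 72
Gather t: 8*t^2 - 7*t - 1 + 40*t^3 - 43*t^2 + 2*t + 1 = 40*t^3 - 35*t^2 - 5*t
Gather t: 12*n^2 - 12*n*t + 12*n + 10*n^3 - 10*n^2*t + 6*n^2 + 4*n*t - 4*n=10*n^3 + 18*n^2 + 8*n + t*(-10*n^2 - 8*n)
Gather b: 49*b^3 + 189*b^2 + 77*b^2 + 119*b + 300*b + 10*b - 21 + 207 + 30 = 49*b^3 + 266*b^2 + 429*b + 216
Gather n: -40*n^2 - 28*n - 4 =-40*n^2 - 28*n - 4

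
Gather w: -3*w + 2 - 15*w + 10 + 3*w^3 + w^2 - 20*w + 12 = 3*w^3 + w^2 - 38*w + 24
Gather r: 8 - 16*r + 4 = 12 - 16*r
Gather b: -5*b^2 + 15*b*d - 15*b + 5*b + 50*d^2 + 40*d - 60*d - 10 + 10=-5*b^2 + b*(15*d - 10) + 50*d^2 - 20*d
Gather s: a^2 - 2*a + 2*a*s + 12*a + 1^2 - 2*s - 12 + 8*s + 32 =a^2 + 10*a + s*(2*a + 6) + 21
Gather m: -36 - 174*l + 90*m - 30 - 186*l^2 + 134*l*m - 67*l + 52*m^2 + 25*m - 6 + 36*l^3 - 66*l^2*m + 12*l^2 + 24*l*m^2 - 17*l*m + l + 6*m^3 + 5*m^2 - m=36*l^3 - 174*l^2 - 240*l + 6*m^3 + m^2*(24*l + 57) + m*(-66*l^2 + 117*l + 114) - 72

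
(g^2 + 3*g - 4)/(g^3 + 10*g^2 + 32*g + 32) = (g - 1)/(g^2 + 6*g + 8)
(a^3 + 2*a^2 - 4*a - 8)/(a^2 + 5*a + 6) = (a^2 - 4)/(a + 3)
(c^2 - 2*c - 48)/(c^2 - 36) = (c - 8)/(c - 6)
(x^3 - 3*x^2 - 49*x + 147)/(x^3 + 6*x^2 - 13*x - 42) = (x - 7)/(x + 2)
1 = 1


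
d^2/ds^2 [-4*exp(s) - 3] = -4*exp(s)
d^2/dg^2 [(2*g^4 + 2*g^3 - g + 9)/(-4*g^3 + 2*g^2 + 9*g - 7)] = 12*(-16*g^6 - 18*g^5 - 159*g^4 + 239*g^3 + 81*g^2 + 3*g - 132)/(64*g^9 - 96*g^8 - 384*g^7 + 760*g^6 + 528*g^5 - 1914*g^4 + 615*g^3 + 1407*g^2 - 1323*g + 343)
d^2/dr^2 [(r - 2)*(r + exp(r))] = r*exp(r) + 2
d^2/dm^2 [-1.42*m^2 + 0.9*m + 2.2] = -2.84000000000000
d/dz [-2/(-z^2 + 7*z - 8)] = 2*(7 - 2*z)/(z^2 - 7*z + 8)^2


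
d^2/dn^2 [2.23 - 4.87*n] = 0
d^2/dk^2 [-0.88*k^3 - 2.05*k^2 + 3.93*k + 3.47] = -5.28*k - 4.1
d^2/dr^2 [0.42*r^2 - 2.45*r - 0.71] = 0.840000000000000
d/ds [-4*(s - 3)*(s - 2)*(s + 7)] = -12*s^2 - 16*s + 116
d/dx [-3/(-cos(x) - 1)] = 3*sin(x)/(cos(x) + 1)^2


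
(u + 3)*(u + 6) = u^2 + 9*u + 18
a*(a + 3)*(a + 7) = a^3 + 10*a^2 + 21*a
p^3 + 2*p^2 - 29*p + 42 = (p - 3)*(p - 2)*(p + 7)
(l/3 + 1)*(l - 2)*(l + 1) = l^3/3 + 2*l^2/3 - 5*l/3 - 2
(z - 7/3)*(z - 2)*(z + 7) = z^3 + 8*z^2/3 - 77*z/3 + 98/3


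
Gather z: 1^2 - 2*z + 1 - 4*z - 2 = -6*z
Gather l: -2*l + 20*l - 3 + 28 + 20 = 18*l + 45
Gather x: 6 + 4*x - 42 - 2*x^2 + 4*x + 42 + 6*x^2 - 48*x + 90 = 4*x^2 - 40*x + 96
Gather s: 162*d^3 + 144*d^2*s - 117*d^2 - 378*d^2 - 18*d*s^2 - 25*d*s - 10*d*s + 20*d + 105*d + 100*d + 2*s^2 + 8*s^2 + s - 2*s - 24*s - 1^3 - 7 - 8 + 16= 162*d^3 - 495*d^2 + 225*d + s^2*(10 - 18*d) + s*(144*d^2 - 35*d - 25)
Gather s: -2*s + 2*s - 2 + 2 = 0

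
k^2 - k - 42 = (k - 7)*(k + 6)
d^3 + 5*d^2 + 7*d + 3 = (d + 1)^2*(d + 3)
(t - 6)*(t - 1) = t^2 - 7*t + 6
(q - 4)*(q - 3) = q^2 - 7*q + 12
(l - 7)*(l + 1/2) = l^2 - 13*l/2 - 7/2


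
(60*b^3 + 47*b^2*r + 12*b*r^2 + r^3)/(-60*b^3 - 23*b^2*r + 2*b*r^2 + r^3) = (5*b + r)/(-5*b + r)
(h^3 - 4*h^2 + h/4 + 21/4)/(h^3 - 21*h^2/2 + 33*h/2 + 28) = (h - 3/2)/(h - 8)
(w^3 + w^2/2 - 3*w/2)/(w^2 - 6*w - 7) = w*(-2*w^2 - w + 3)/(2*(-w^2 + 6*w + 7))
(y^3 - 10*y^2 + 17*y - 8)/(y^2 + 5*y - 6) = (y^2 - 9*y + 8)/(y + 6)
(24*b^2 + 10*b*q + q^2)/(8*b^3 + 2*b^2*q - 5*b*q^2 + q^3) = (24*b^2 + 10*b*q + q^2)/(8*b^3 + 2*b^2*q - 5*b*q^2 + q^3)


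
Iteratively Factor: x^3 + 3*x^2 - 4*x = (x + 4)*(x^2 - x) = x*(x + 4)*(x - 1)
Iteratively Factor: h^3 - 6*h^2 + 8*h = (h - 4)*(h^2 - 2*h) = (h - 4)*(h - 2)*(h)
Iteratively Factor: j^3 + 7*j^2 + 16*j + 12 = (j + 2)*(j^2 + 5*j + 6) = (j + 2)^2*(j + 3)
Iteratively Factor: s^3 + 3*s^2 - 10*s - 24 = (s + 2)*(s^2 + s - 12) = (s - 3)*(s + 2)*(s + 4)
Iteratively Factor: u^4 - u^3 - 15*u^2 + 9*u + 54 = (u + 3)*(u^3 - 4*u^2 - 3*u + 18) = (u - 3)*(u + 3)*(u^2 - u - 6) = (u - 3)^2*(u + 3)*(u + 2)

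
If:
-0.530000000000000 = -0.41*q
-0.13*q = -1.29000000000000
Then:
No Solution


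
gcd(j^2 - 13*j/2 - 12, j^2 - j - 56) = j - 8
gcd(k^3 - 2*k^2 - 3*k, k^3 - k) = k^2 + k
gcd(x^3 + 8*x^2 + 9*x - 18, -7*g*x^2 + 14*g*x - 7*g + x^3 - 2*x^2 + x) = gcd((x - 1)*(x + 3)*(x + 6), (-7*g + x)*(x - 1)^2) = x - 1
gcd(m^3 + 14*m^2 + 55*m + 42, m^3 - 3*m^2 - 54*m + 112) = m + 7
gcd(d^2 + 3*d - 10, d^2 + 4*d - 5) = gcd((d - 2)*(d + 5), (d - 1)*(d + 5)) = d + 5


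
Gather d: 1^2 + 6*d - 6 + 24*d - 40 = 30*d - 45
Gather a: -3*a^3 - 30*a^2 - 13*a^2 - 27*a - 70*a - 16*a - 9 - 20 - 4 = -3*a^3 - 43*a^2 - 113*a - 33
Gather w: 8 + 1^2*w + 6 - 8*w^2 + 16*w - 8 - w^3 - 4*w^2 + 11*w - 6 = -w^3 - 12*w^2 + 28*w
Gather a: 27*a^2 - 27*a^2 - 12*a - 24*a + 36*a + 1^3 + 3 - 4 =0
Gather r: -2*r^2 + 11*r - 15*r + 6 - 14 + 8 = -2*r^2 - 4*r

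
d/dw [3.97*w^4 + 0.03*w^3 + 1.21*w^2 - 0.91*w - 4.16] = 15.88*w^3 + 0.09*w^2 + 2.42*w - 0.91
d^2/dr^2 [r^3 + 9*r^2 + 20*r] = 6*r + 18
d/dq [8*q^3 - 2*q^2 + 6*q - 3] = 24*q^2 - 4*q + 6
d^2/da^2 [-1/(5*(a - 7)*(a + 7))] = 2*(-3*a^2 - 49)/(5*(a^6 - 147*a^4 + 7203*a^2 - 117649))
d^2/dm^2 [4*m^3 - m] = 24*m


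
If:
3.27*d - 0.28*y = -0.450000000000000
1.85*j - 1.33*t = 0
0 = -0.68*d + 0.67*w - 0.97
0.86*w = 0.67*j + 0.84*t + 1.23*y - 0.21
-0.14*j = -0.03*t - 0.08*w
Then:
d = -0.18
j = 1.03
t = 1.43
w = 1.27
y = -0.48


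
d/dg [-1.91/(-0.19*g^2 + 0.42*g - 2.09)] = (0.8022 - 0.7258*g)/(0.19*g^2 - 0.42*g + 2.09)^2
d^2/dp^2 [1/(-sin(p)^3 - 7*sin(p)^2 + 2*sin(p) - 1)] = (9*sin(p)^6 + 77*sin(p)^5 + 180*sin(p)^4 - 163*sin(p)^3 - 306*sin(p)^2 + 92*sin(p) + 6)/(sin(p)^3 + 7*sin(p)^2 - 2*sin(p) + 1)^3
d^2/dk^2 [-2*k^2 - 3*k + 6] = -4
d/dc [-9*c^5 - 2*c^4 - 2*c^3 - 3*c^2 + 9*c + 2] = -45*c^4 - 8*c^3 - 6*c^2 - 6*c + 9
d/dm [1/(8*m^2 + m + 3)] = (-16*m - 1)/(8*m^2 + m + 3)^2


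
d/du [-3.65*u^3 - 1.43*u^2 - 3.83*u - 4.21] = -10.95*u^2 - 2.86*u - 3.83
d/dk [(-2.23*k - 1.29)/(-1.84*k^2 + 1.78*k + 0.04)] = (-4.1032*k^2 - 4.7472*k + 2.207)/(3.3856*k^4 - 6.5504*k^3 + 3.0212*k^2 + 0.1424*k + 0.0016)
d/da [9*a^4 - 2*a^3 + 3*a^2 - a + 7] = 36*a^3 - 6*a^2 + 6*a - 1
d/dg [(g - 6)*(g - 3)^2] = 3*(g - 5)*(g - 3)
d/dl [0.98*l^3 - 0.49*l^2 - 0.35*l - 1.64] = 2.94*l^2 - 0.98*l - 0.35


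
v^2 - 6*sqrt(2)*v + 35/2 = (v - 7*sqrt(2)/2)*(v - 5*sqrt(2)/2)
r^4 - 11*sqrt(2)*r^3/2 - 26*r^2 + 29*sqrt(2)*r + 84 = (r - 7*sqrt(2))*(r - 3*sqrt(2)/2)*(r + sqrt(2))*(r + 2*sqrt(2))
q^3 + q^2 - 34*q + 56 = (q - 4)*(q - 2)*(q + 7)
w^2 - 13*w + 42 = (w - 7)*(w - 6)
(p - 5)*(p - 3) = p^2 - 8*p + 15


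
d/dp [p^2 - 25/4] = 2*p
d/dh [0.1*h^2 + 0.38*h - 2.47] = 0.2*h + 0.38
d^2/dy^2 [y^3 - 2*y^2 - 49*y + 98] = 6*y - 4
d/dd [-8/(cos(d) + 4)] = -8*sin(d)/(cos(d) + 4)^2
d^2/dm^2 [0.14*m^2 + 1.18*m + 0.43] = 0.280000000000000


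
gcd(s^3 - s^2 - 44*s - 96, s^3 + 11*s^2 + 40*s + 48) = s^2 + 7*s + 12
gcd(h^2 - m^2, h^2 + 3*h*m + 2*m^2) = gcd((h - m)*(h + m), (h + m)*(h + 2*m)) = h + m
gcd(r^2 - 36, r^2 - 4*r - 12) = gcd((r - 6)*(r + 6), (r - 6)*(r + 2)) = r - 6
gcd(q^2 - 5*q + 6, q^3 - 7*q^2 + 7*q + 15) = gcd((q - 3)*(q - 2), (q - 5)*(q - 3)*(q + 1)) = q - 3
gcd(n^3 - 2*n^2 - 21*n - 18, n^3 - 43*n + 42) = n - 6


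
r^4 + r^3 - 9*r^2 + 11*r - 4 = (r - 1)^3*(r + 4)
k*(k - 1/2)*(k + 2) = k^3 + 3*k^2/2 - k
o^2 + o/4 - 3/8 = (o - 1/2)*(o + 3/4)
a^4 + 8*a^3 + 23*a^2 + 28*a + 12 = (a + 1)*(a + 2)^2*(a + 3)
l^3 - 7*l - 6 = (l - 3)*(l + 1)*(l + 2)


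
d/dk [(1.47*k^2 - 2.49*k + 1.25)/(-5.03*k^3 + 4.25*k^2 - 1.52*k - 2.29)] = (7.3941*k^4 - 25.0494*k^3 + 27.2106*k^2 - 17.3576*k + 7.6021)/(25.3009*k^6 - 42.755*k^5 + 33.3537*k^4 + 10.1174*k^3 - 17.1546*k^2 + 6.9616*k + 5.2441)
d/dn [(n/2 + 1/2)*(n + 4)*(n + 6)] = 3*n^2/2 + 11*n + 17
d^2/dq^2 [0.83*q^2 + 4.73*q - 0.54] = 1.66000000000000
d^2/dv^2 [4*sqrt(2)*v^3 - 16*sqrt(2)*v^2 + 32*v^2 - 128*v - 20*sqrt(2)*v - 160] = 24*sqrt(2)*v - 32*sqrt(2) + 64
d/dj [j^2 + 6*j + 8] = 2*j + 6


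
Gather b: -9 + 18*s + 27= 18*s + 18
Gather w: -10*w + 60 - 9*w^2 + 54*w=-9*w^2 + 44*w + 60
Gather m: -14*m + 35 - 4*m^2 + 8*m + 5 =-4*m^2 - 6*m + 40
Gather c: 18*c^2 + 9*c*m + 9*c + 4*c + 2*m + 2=18*c^2 + c*(9*m + 13) + 2*m + 2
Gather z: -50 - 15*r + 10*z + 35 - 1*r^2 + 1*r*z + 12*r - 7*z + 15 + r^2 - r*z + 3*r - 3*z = 0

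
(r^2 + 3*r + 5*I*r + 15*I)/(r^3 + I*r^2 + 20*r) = (r + 3)/(r*(r - 4*I))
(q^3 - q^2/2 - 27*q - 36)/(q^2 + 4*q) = q - 9/2 - 9/q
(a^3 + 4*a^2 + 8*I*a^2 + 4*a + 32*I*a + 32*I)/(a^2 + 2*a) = a + 2 + 8*I + 16*I/a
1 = 1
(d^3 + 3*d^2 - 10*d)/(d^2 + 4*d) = (d^2 + 3*d - 10)/(d + 4)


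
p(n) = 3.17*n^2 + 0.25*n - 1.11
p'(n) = 6.34*n + 0.25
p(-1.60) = 6.61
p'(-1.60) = -9.89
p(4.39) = 61.08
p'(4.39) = 28.08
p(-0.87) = 1.07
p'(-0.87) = -5.27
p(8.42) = 225.74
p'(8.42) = 53.63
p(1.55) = 6.89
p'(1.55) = 10.08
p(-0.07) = -1.11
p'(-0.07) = -0.19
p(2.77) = 23.91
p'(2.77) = 17.81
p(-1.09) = 2.38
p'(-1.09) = -6.66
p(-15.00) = 708.39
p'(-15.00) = -94.85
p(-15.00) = 708.39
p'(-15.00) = -94.85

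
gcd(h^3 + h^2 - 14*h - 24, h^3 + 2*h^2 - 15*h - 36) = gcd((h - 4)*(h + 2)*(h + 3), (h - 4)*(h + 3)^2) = h^2 - h - 12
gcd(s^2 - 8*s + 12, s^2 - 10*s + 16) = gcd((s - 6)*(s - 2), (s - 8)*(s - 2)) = s - 2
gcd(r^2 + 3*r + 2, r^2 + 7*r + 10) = r + 2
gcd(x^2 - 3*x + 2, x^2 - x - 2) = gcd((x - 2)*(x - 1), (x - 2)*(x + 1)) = x - 2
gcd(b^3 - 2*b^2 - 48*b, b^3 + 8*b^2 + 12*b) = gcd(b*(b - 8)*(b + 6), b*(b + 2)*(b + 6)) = b^2 + 6*b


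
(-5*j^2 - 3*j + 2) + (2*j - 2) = -5*j^2 - j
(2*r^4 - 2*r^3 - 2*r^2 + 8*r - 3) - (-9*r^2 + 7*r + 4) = 2*r^4 - 2*r^3 + 7*r^2 + r - 7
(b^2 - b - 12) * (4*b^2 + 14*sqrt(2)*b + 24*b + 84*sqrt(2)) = 4*b^4 + 14*sqrt(2)*b^3 + 20*b^3 - 72*b^2 + 70*sqrt(2)*b^2 - 252*sqrt(2)*b - 288*b - 1008*sqrt(2)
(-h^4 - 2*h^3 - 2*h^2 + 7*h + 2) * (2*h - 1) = -2*h^5 - 3*h^4 - 2*h^3 + 16*h^2 - 3*h - 2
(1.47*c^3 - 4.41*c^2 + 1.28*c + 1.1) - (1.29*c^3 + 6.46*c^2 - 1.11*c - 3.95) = 0.18*c^3 - 10.87*c^2 + 2.39*c + 5.05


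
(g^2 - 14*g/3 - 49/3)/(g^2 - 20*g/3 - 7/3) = (3*g + 7)/(3*g + 1)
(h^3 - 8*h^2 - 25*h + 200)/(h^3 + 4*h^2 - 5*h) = (h^2 - 13*h + 40)/(h*(h - 1))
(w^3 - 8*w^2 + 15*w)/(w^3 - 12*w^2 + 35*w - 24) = w*(w - 5)/(w^2 - 9*w + 8)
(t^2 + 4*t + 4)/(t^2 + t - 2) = (t + 2)/(t - 1)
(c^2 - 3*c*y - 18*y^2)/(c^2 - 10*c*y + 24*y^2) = (-c - 3*y)/(-c + 4*y)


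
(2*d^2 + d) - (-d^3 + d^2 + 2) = d^3 + d^2 + d - 2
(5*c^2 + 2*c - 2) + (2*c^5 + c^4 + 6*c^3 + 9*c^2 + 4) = 2*c^5 + c^4 + 6*c^3 + 14*c^2 + 2*c + 2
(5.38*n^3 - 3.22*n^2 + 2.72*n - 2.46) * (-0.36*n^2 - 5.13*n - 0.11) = -1.9368*n^5 - 26.4402*n^4 + 14.9476*n^3 - 12.7138*n^2 + 12.3206*n + 0.2706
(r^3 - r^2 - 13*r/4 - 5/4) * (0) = 0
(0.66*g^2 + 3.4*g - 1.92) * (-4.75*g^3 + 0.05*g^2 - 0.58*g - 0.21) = -3.135*g^5 - 16.117*g^4 + 8.9072*g^3 - 2.2066*g^2 + 0.3996*g + 0.4032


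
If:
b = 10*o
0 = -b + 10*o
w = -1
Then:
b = 10*o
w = -1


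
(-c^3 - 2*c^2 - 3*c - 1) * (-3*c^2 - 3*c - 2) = 3*c^5 + 9*c^4 + 17*c^3 + 16*c^2 + 9*c + 2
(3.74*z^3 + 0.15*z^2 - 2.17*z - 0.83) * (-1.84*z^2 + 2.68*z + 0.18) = -6.8816*z^5 + 9.7472*z^4 + 5.068*z^3 - 4.2614*z^2 - 2.615*z - 0.1494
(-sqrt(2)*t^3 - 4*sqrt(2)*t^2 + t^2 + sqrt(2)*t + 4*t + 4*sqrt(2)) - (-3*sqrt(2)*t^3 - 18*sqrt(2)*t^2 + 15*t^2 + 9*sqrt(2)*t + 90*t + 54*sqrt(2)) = 2*sqrt(2)*t^3 - 14*t^2 + 14*sqrt(2)*t^2 - 86*t - 8*sqrt(2)*t - 50*sqrt(2)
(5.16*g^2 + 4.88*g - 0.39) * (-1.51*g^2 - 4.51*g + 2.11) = -7.7916*g^4 - 30.6404*g^3 - 10.5323*g^2 + 12.0557*g - 0.8229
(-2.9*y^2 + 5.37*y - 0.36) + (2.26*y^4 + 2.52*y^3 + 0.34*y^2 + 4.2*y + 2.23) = 2.26*y^4 + 2.52*y^3 - 2.56*y^2 + 9.57*y + 1.87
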